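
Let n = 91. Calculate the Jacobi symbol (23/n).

1

Reciprocity: 23 ≡ 3 and 91 ≡ 3 (mod 4), so (23/91) = −(91/23).
Reduce top mod 23: now compute (22/23).
Pull out 2: since 23 ≡ 7 (mod 8), (2/23) = +1.
Reciprocity: 11 ≡ 3 and 23 ≡ 3 (mod 4), so (11/23) = −(23/11).
Reduce top mod 11: now compute (1/11).
Reached (1/11) = 1. Collecting the sign flips along the way, the symbol is +1.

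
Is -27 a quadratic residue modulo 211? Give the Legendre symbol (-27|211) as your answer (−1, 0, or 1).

First reduce: -27 ≡ 184 (mod 211).
Pull out 2^3: since 211 ≡ 3 (mod 8), (2/211) = -1, so (2/211)^3 = -1.
Reciprocity: 23 ≡ 3 and 211 ≡ 3 (mod 4), so (23/211) = −(211/23).
Reduce top mod 23: now compute (4/23).
Pull out 2^2: since 23 ≡ 7 (mod 8), (2/23) = +1, so (2/23)^2 = +1.
Reached (1/23) = 1. Collecting the sign flips along the way, the symbol is +1.

1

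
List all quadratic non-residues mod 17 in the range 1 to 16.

3, 5, 6, 7, 10, 11, 12, 14

Square k = 1,…,8 (k and 17−k give the same square):
1²=1, 2²=4, 3²=9, 4²=16, 5²≡8, 6²≡2, 7²≡15, 8²≡13 (mod 17).
The residues are {1, 2, 4, 8, 9, 13, 15, 16}; the non-residues are the remaining 8 nonzero classes.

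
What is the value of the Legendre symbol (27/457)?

Euler's criterion: (27/457) ≡ 27^228 (mod 457).
27^2 ≡ 272 (mod 457)
27^4 ≡ 407 (mod 457)
27^8 ≡ 215 (mod 457)
27^16 ≡ 68 (mod 457)
27^32 ≡ 54 (mod 457)
27^64 ≡ 174 (mod 457)
27^128 ≡ 114 (mod 457)
27^228 = 27^(128+64+32+4) ≡ 1 (mod 457).
Result is 1, so (27/457) = 1.

1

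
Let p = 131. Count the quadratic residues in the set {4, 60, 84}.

(4/131) = +1 → QR.
(60/131) = +1 → QR.
(84/131) = +1 → QR.
Total quadratic residues among the 3: 3.

3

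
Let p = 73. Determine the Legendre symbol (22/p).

-1

Pull out 2: since 73 ≡ 1 (mod 8), (2/73) = +1.
Reciprocity: 11 ≡ 3 and 73 ≡ 1 (mod 4), so (11/73) = +(73/11).
Reduce top mod 11: now compute (7/11).
Reciprocity: 7 ≡ 3 and 11 ≡ 3 (mod 4), so (7/11) = −(11/7).
Reduce top mod 7: now compute (4/7).
Pull out 2^2: since 7 ≡ 7 (mod 8), (2/7) = +1, so (2/7)^2 = +1.
Reached (1/7) = 1. Collecting the sign flips along the way, the symbol is -1.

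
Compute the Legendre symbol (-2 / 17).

1

First reduce: -2 ≡ 15 (mod 17).
Reciprocity: 15 ≡ 3 and 17 ≡ 1 (mod 4), so (15/17) = +(17/15).
Reduce top mod 15: now compute (2/15).
Pull out 2: since 15 ≡ 7 (mod 8), (2/15) = +1.
Reached (1/15) = 1. Collecting the sign flips along the way, the symbol is +1.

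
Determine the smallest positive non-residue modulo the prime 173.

(2/173) = −1, so 2 is the smallest positive non-residue mod 173.

2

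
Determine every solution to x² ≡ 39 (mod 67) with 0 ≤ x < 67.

Since 67 ≡ 3 (mod 4), a square root of 39 is 39^((67+1)/4) = 39^17 mod 67.
Repeated squaring: 39^2≡47, 39^4≡65, 39^8≡4, 39^16≡16 (mod 67).
39^17 = 39^(16+1) ≡ 21 (mod 67).
Check: 21² = 441 ≡ 39 (mod 67). The two roots are 21 and 46.

21, 46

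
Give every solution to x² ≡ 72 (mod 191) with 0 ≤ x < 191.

Since 191 ≡ 3 (mod 4), a square root of 72 is 72^((191+1)/4) = 72^48 mod 191.
Repeated squaring: 72^2≡27, 72^4≡156, 72^8≡79, 72^16≡129, 72^32≡24 (mod 191).
72^48 = 72^(32+16) ≡ 40 (mod 191).
Check: 40² = 1600 ≡ 72 (mod 191). The two roots are 40 and 151.

40, 151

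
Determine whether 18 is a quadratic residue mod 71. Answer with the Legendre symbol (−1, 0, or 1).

1

Euler's criterion: (18/71) ≡ 18^35 (mod 71).
18^2 ≡ 40 (mod 71)
18^4 ≡ 38 (mod 71)
18^8 ≡ 24 (mod 71)
18^16 ≡ 8 (mod 71)
18^32 ≡ 64 (mod 71)
18^35 = 18^(32+2+1) ≡ 1 (mod 71).
Result is 1, so (18/71) = 1.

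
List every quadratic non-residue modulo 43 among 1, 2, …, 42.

2,3,5,7,8,12,18,19,20,22,26,27,28,29,30,32,33,34,37,39,42

Square k = 1,…,21 (k and 43−k give the same square):
1²=1, 2²=4, 3²=9, 4²=16, 5²=25, 6²=36, 7²≡6, 8²≡21, 9²≡38, 10²≡14, 11²≡35, 12²≡15, 13²≡40, 14²≡24, 15²≡10, 16²≡41, 17²≡31, 18²≡23, 19²≡17, 20²≡13, 21²≡11 (mod 43).
The residues are {1, 4, 6, 9, 10, 11, 13, 14, 15, 16, 17, 21, 23, 24, 25, 31, 35, 36, 38, 40, 41}; the non-residues are the remaining 21 nonzero classes.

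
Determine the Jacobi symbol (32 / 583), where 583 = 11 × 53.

1

Pull out 2^5: since 583 ≡ 7 (mod 8), (2/583) = +1, so (2/583)^5 = +1.
Reached (1/583) = 1. Collecting the sign flips along the way, the symbol is +1.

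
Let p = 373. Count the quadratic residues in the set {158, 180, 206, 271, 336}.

2

(158/373) = +1 → QR.
(180/373) = -1 → non-residue.
(206/373) = -1 → non-residue.
(271/373) = -1 → non-residue.
(336/373) = +1 → QR.
Total quadratic residues among the 5: 2.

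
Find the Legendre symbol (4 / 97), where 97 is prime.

1

Pull out 2^2: since 97 ≡ 1 (mod 8), (2/97) = +1, so (2/97)^2 = +1.
Reached (1/97) = 1. Collecting the sign flips along the way, the symbol is +1.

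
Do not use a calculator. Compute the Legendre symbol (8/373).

Pull out 2^3: since 373 ≡ 5 (mod 8), (2/373) = -1, so (2/373)^3 = -1.
Reached (1/373) = 1. Collecting the sign flips along the way, the symbol is -1.

-1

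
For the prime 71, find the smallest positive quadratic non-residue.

7

(2/71) = +1, so 2 is a residue.
(3/71) = +1, so 3 is a residue.
(4/71) = +1, so 4 is a residue.
(5/71) = +1, so 5 is a residue.
(6/71) = +1, so 6 is a residue.
(7/71) = −1, so 7 is the smallest positive non-residue mod 71.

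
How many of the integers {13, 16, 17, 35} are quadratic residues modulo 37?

1

(13/37) = -1 → non-residue.
(16/37) = +1 → QR.
(17/37) = -1 → non-residue.
(35/37) = -1 → non-residue.
Total quadratic residues among the 4: 1.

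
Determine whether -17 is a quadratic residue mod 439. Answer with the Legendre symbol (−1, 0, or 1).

Euler's criterion: (-17/439) ≡ 422^219 (mod 439).
422^2 ≡ 289 (mod 439)
422^4 ≡ 111 (mod 439)
422^8 ≡ 29 (mod 439)
422^16 ≡ 402 (mod 439)
422^32 ≡ 52 (mod 439)
422^64 ≡ 70 (mod 439)
422^128 ≡ 71 (mod 439)
422^219 = 422^(128+64+16+8+2+1) ≡ 1 (mod 439).
Result is 1, so (-17/439) = 1.

1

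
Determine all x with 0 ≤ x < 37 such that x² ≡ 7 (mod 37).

9, 28

37 ≡ 1 (mod 4), so we find a root by search.
Trying successive values, 9² = 81 ≡ 7 (mod 37). The other root is 37 − 9 = 28.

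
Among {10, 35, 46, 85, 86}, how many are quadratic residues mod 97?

3

(10/97) = -1 → non-residue.
(35/97) = +1 → QR.
(46/97) = -1 → non-residue.
(85/97) = +1 → QR.
(86/97) = +1 → QR.
Total quadratic residues among the 5: 3.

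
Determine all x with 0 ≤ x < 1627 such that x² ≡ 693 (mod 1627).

754, 873

Since 1627 ≡ 3 (mod 4), a square root of 693 is 693^((1627+1)/4) = 693^407 mod 1627.
Repeated squaring: 693^2≡284, 693^4≡933, 693^8≡44, 693^16≡309, 693^32≡1115, 693^64≡197, 693^128≡1388, 693^256≡176 (mod 1627).
693^407 = 693^(256+128+16+4+2+1) ≡ 873 (mod 1627).
Check: 873² = 762129 ≡ 693 (mod 1627). The two roots are 754 and 873.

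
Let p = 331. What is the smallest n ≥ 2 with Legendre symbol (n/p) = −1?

2

(2/331) = −1, so 2 is the smallest positive non-residue mod 331.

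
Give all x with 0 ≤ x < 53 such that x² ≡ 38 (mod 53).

12, 41

53 ≡ 1 (mod 4), so we find a root by search.
Trying successive values, 12² = 144 ≡ 38 (mod 53). The other root is 53 − 12 = 41.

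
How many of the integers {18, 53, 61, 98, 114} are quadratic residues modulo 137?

3

(18/137) = +1 → QR.
(53/137) = -1 → non-residue.
(61/137) = +1 → QR.
(98/137) = +1 → QR.
(114/137) = -1 → non-residue.
Total quadratic residues among the 5: 3.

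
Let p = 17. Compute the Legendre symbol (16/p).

1

Pull out 2^4: since 17 ≡ 1 (mod 8), (2/17) = +1, so (2/17)^4 = +1.
Reached (1/17) = 1. Collecting the sign flips along the way, the symbol is +1.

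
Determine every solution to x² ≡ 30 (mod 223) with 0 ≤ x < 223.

Since 223 ≡ 3 (mod 4), a square root of 30 is 30^((223+1)/4) = 30^56 mod 223.
Repeated squaring: 30^2≡8, 30^4≡64, 30^8≡82, 30^16≡34, 30^32≡41 (mod 223).
30^56 = 30^(32+16+8) ≡ 132 (mod 223).
Check: 132² = 17424 ≡ 30 (mod 223). The two roots are 91 and 132.

91, 132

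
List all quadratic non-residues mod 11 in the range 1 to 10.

Square k = 1,…,5 (k and 11−k give the same square):
1²=1, 2²=4, 3²=9, 4²≡5, 5²≡3 (mod 11).
The residues are {1, 3, 4, 5, 9}; the non-residues are the remaining 5 nonzero classes.

2 6 7 8 10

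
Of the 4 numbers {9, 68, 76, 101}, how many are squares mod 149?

3

(9/149) = +1 → QR.
(68/149) = +1 → QR.
(76/149) = +1 → QR.
(101/149) = -1 → non-residue.
Total quadratic residues among the 4: 3.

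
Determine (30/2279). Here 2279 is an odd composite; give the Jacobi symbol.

Pull out 2: since 2279 ≡ 7 (mod 8), (2/2279) = +1.
Reciprocity: 15 ≡ 3 and 2279 ≡ 3 (mod 4), so (15/2279) = −(2279/15).
Reduce top mod 15: now compute (14/15).
Pull out 2: since 15 ≡ 7 (mod 8), (2/15) = +1.
Reciprocity: 7 ≡ 3 and 15 ≡ 3 (mod 4), so (7/15) = −(15/7).
Reduce top mod 7: now compute (1/7).
Reached (1/7) = 1. Collecting the sign flips along the way, the symbol is +1.

1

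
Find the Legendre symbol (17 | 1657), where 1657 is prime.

1

Reciprocity: 17 ≡ 1 and 1657 ≡ 1 (mod 4), so (17/1657) = +(1657/17).
Reduce top mod 17: now compute (8/17).
Pull out 2^3: since 17 ≡ 1 (mod 8), (2/17) = +1, so (2/17)^3 = +1.
Reached (1/17) = 1. Collecting the sign flips along the way, the symbol is +1.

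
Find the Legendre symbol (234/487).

Pull out 2: since 487 ≡ 7 (mod 8), (2/487) = +1.
Reciprocity: 117 ≡ 1 and 487 ≡ 3 (mod 4), so (117/487) = +(487/117).
Reduce top mod 117: now compute (19/117).
Reciprocity: 19 ≡ 3 and 117 ≡ 1 (mod 4), so (19/117) = +(117/19).
Reduce top mod 19: now compute (3/19).
Reciprocity: 3 ≡ 3 and 19 ≡ 3 (mod 4), so (3/19) = −(19/3).
Reduce top mod 3: now compute (1/3).
Reached (1/3) = 1. Collecting the sign flips along the way, the symbol is -1.

-1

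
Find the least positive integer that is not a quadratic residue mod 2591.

7

(2/2591) = +1, so 2 is a residue.
(3/2591) = +1, so 3 is a residue.
(4/2591) = +1, so 4 is a residue.
(5/2591) = +1, so 5 is a residue.
(6/2591) = +1, so 6 is a residue.
(7/2591) = −1, so 7 is the smallest positive non-residue mod 2591.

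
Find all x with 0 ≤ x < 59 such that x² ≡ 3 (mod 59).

11, 48

Since 59 ≡ 3 (mod 4), a square root of 3 is 3^((59+1)/4) = 3^15 mod 59.
Repeated squaring: 3^2≡9, 3^4≡22, 3^8≡12 (mod 59).
3^15 = 3^(8+4+2+1) ≡ 48 (mod 59).
Check: 48² = 2304 ≡ 3 (mod 59). The two roots are 11 and 48.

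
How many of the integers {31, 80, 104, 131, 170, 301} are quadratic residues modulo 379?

4

(31/379) = -1 → non-residue.
(80/379) = +1 → QR.
(104/379) = +1 → QR.
(131/379) = -1 → non-residue.
(170/379) = +1 → QR.
(301/379) = +1 → QR.
Total quadratic residues among the 6: 4.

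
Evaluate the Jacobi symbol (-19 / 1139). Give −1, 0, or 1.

-1

First reduce: -19 ≡ 1120 (mod 1139).
Pull out 2^5: since 1139 ≡ 3 (mod 8), (2/1139) = -1, so (2/1139)^5 = -1.
Reciprocity: 35 ≡ 3 and 1139 ≡ 3 (mod 4), so (35/1139) = −(1139/35).
Reduce top mod 35: now compute (19/35).
Reciprocity: 19 ≡ 3 and 35 ≡ 3 (mod 4), so (19/35) = −(35/19).
Reduce top mod 19: now compute (16/19).
Pull out 2^4: since 19 ≡ 3 (mod 8), (2/19) = -1, so (2/19)^4 = +1.
Reached (1/19) = 1. Collecting the sign flips along the way, the symbol is -1.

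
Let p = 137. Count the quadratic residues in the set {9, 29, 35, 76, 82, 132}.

(9/137) = +1 → QR.
(29/137) = -1 → non-residue.
(35/137) = -1 → non-residue.
(76/137) = +1 → QR.
(82/137) = -1 → non-residue.
(132/137) = -1 → non-residue.
Total quadratic residues among the 6: 2.

2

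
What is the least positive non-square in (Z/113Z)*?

(2/113) = +1, so 2 is a residue.
(3/113) = −1, so 3 is the smallest positive non-residue mod 113.

3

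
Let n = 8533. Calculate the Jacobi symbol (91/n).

0

Reciprocity: 91 ≡ 3 and 8533 ≡ 1 (mod 4), so (91/8533) = +(8533/91).
Reduce top mod 91: now compute (70/91).
Pull out 2: since 91 ≡ 3 (mod 8), (2/91) = -1.
Reciprocity: 35 ≡ 3 and 91 ≡ 3 (mod 4), so (35/91) = −(91/35).
Reduce top mod 35: now compute (21/35).
Reciprocity: 21 ≡ 1 and 35 ≡ 3 (mod 4), so (21/35) = +(35/21).
Reduce top mod 21: now compute (14/21).
Pull out 2: since 21 ≡ 5 (mod 8), (2/21) = -1.
Reciprocity: 7 ≡ 3 and 21 ≡ 1 (mod 4), so (7/21) = +(21/7).
Reduce top mod 7: now compute (0/7).
Top reduces to 0: gcd > 1, so the symbol is 0.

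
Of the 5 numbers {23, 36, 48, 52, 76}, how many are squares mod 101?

(23/101) = +1 → QR.
(36/101) = +1 → QR.
(48/101) = -1 → non-residue.
(52/101) = +1 → QR.
(76/101) = +1 → QR.
Total quadratic residues among the 5: 4.

4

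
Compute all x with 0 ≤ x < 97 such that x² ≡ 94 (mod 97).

26, 71

97 ≡ 1 (mod 4), so we find a root by search.
Trying successive values, 26² = 676 ≡ 94 (mod 97). The other root is 97 − 26 = 71.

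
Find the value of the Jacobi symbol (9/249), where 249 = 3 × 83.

0

Reciprocity: 9 ≡ 1 and 249 ≡ 1 (mod 4), so (9/249) = +(249/9).
Reduce top mod 9: now compute (6/9).
Pull out 2: since 9 ≡ 1 (mod 8), (2/9) = +1.
Reciprocity: 3 ≡ 3 and 9 ≡ 1 (mod 4), so (3/9) = +(9/3).
Reduce top mod 3: now compute (0/3).
Top reduces to 0: gcd > 1, so the symbol is 0.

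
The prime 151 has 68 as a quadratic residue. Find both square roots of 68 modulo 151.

70, 81

Since 151 ≡ 3 (mod 4), a square root of 68 is 68^((151+1)/4) = 68^38 mod 151.
Repeated squaring: 68^2≡94, 68^4≡78, 68^8≡44, 68^16≡124, 68^32≡125 (mod 151).
68^38 = 68^(32+4+2) ≡ 81 (mod 151).
Check: 81² = 6561 ≡ 68 (mod 151). The two roots are 70 and 81.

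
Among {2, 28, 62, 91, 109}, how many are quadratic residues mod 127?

(2/127) = +1 → QR.
(28/127) = -1 → non-residue.
(62/127) = +1 → QR.
(91/127) = -1 → non-residue.
(109/127) = -1 → non-residue.
Total quadratic residues among the 5: 2.

2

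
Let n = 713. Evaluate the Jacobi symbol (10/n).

-1

Pull out 2: since 713 ≡ 1 (mod 8), (2/713) = +1.
Reciprocity: 5 ≡ 1 and 713 ≡ 1 (mod 4), so (5/713) = +(713/5).
Reduce top mod 5: now compute (3/5).
Reciprocity: 3 ≡ 3 and 5 ≡ 1 (mod 4), so (3/5) = +(5/3).
Reduce top mod 3: now compute (2/3).
Pull out 2: since 3 ≡ 3 (mod 8), (2/3) = -1.
Reached (1/3) = 1. Collecting the sign flips along the way, the symbol is -1.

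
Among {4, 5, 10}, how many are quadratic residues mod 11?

(4/11) = +1 → QR.
(5/11) = +1 → QR.
(10/11) = -1 → non-residue.
Total quadratic residues among the 3: 2.

2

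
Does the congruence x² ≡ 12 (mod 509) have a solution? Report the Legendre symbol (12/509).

-1

Pull out 2^2: since 509 ≡ 5 (mod 8), (2/509) = -1, so (2/509)^2 = +1.
Reciprocity: 3 ≡ 3 and 509 ≡ 1 (mod 4), so (3/509) = +(509/3).
Reduce top mod 3: now compute (2/3).
Pull out 2: since 3 ≡ 3 (mod 8), (2/3) = -1.
Reached (1/3) = 1. Collecting the sign flips along the way, the symbol is -1.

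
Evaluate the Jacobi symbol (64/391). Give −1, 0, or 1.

Pull out 2^6: since 391 ≡ 7 (mod 8), (2/391) = +1, so (2/391)^6 = +1.
Reached (1/391) = 1. Collecting the sign flips along the way, the symbol is +1.

1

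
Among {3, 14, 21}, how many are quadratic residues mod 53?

0

(3/53) = -1 → non-residue.
(14/53) = -1 → non-residue.
(21/53) = -1 → non-residue.
Total quadratic residues among the 3: 0.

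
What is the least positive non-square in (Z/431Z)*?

(2/431) = +1, so 2 is a residue.
(3/431) = +1, so 3 is a residue.
(4/431) = +1, so 4 is a residue.
(5/431) = +1, so 5 is a residue.
(6/431) = +1, so 6 is a residue.
(7/431) = −1, so 7 is the smallest positive non-residue mod 431.

7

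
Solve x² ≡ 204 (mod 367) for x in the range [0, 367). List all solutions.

Since 367 ≡ 3 (mod 4), a square root of 204 is 204^((367+1)/4) = 204^92 mod 367.
Repeated squaring: 204^2≡145, 204^4≡106, 204^8≡226, 204^16≡63, 204^32≡299, 204^64≡220 (mod 367).
204^92 = 204^(64+16+8+4) ≡ 122 (mod 367).
Check: 122² = 14884 ≡ 204 (mod 367). The two roots are 122 and 245.

122, 245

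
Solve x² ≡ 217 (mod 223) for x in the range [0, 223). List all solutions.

70, 153

Since 223 ≡ 3 (mod 4), a square root of 217 is 217^((223+1)/4) = 217^56 mod 223.
Repeated squaring: 217^2≡36, 217^4≡181, 217^8≡203, 217^16≡177, 217^32≡109 (mod 223).
217^56 = 217^(32+16+8) ≡ 153 (mod 223).
Check: 153² = 23409 ≡ 217 (mod 223). The two roots are 70 and 153.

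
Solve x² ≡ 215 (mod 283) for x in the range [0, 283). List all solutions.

82, 201

Since 283 ≡ 3 (mod 4), a square root of 215 is 215^((283+1)/4) = 215^71 mod 283.
Repeated squaring: 215^2≡96, 215^4≡160, 215^8≡130, 215^16≡203, 215^32≡174, 215^64≡278 (mod 283).
215^71 = 215^(64+4+2+1) ≡ 201 (mod 283).
Check: 201² = 40401 ≡ 215 (mod 283). The two roots are 82 and 201.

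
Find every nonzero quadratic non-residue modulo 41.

Square k = 1,…,20 (k and 41−k give the same square):
1²=1, 2²=4, 3²=9, 4²=16, 5²=25, 6²=36, 7²≡8, 8²≡23, 9²≡40, 10²≡18, 11²≡39, 12²≡21, 13²≡5, 14²≡32, 15²≡20, 16²≡10, 17²≡2, 18²≡37, 19²≡33, 20²≡31 (mod 41).
The residues are {1, 2, 4, 5, 8, 9, 10, 16, 18, 20, 21, 23, 25, 31, 32, 33, 36, 37, 39, 40}; the non-residues are the remaining 20 nonzero classes.

3, 6, 7, 11, 12, 13, 14, 15, 17, 19, 22, 24, 26, 27, 28, 29, 30, 34, 35, 38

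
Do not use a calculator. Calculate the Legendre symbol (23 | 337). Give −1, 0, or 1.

Reciprocity: 23 ≡ 3 and 337 ≡ 1 (mod 4), so (23/337) = +(337/23).
Reduce top mod 23: now compute (15/23).
Reciprocity: 15 ≡ 3 and 23 ≡ 3 (mod 4), so (15/23) = −(23/15).
Reduce top mod 15: now compute (8/15).
Pull out 2^3: since 15 ≡ 7 (mod 8), (2/15) = +1, so (2/15)^3 = +1.
Reached (1/15) = 1. Collecting the sign flips along the way, the symbol is -1.

-1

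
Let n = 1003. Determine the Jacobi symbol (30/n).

Pull out 2: since 1003 ≡ 3 (mod 8), (2/1003) = -1.
Reciprocity: 15 ≡ 3 and 1003 ≡ 3 (mod 4), so (15/1003) = −(1003/15).
Reduce top mod 15: now compute (13/15).
Reciprocity: 13 ≡ 1 and 15 ≡ 3 (mod 4), so (13/15) = +(15/13).
Reduce top mod 13: now compute (2/13).
Pull out 2: since 13 ≡ 5 (mod 8), (2/13) = -1.
Reached (1/13) = 1. Collecting the sign flips along the way, the symbol is -1.

-1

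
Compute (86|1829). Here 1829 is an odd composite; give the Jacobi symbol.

Pull out 2: since 1829 ≡ 5 (mod 8), (2/1829) = -1.
Reciprocity: 43 ≡ 3 and 1829 ≡ 1 (mod 4), so (43/1829) = +(1829/43).
Reduce top mod 43: now compute (23/43).
Reciprocity: 23 ≡ 3 and 43 ≡ 3 (mod 4), so (23/43) = −(43/23).
Reduce top mod 23: now compute (20/23).
Pull out 2^2: since 23 ≡ 7 (mod 8), (2/23) = +1, so (2/23)^2 = +1.
Reciprocity: 5 ≡ 1 and 23 ≡ 3 (mod 4), so (5/23) = +(23/5).
Reduce top mod 5: now compute (3/5).
Reciprocity: 3 ≡ 3 and 5 ≡ 1 (mod 4), so (3/5) = +(5/3).
Reduce top mod 3: now compute (2/3).
Pull out 2: since 3 ≡ 3 (mod 8), (2/3) = -1.
Reached (1/3) = 1. Collecting the sign flips along the way, the symbol is -1.

-1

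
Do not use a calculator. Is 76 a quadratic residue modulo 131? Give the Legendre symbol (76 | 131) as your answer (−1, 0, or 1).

-1

Pull out 2^2: since 131 ≡ 3 (mod 8), (2/131) = -1, so (2/131)^2 = +1.
Reciprocity: 19 ≡ 3 and 131 ≡ 3 (mod 4), so (19/131) = −(131/19).
Reduce top mod 19: now compute (17/19).
Reciprocity: 17 ≡ 1 and 19 ≡ 3 (mod 4), so (17/19) = +(19/17).
Reduce top mod 17: now compute (2/17).
Pull out 2: since 17 ≡ 1 (mod 8), (2/17) = +1.
Reached (1/17) = 1. Collecting the sign flips along the way, the symbol is -1.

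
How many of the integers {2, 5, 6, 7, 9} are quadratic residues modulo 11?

(2/11) = -1 → non-residue.
(5/11) = +1 → QR.
(6/11) = -1 → non-residue.
(7/11) = -1 → non-residue.
(9/11) = +1 → QR.
Total quadratic residues among the 5: 2.

2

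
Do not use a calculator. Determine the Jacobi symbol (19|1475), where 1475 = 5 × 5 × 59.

1

Reciprocity: 19 ≡ 3 and 1475 ≡ 3 (mod 4), so (19/1475) = −(1475/19).
Reduce top mod 19: now compute (12/19).
Pull out 2^2: since 19 ≡ 3 (mod 8), (2/19) = -1, so (2/19)^2 = +1.
Reciprocity: 3 ≡ 3 and 19 ≡ 3 (mod 4), so (3/19) = −(19/3).
Reduce top mod 3: now compute (1/3).
Reached (1/3) = 1. Collecting the sign flips along the way, the symbol is +1.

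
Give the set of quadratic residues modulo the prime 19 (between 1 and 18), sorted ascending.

1 4 5 6 7 9 11 16 17

Square k = 1,…,9 (k and 19−k give the same square):
1²=1, 2²=4, 3²=9, 4²=16, 5²≡6, 6²≡17, 7²≡11, 8²≡7, 9²≡5 (mod 19).
So the quadratic residues mod 19 are {1, 4, 5, 6, 7, 9, 11, 16, 17}.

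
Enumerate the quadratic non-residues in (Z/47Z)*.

Square k = 1,…,23 (k and 47−k give the same square):
1²=1, 2²=4, 3²=9, 4²=16, 5²=25, 6²=36, 7²≡2, 8²≡17, 9²≡34, 10²≡6, 11²≡27, 12²≡3, 13²≡28, 14²≡8, 15²≡37, 16²≡21, 17²≡7, 18²≡42, 19²≡32, 20²≡24, 21²≡18, 22²≡14, 23²≡12 (mod 47).
The residues are {1, 2, 3, 4, 6, 7, 8, 9, 12, 14, 16, 17, 18, 21, 24, 25, 27, 28, 32, 34, 36, 37, 42}; the non-residues are the remaining 23 nonzero classes.

5, 10, 11, 13, 15, 19, 20, 22, 23, 26, 29, 30, 31, 33, 35, 38, 39, 40, 41, 43, 44, 45, 46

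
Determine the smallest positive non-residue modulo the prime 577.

5

(2/577) = +1, so 2 is a residue.
(3/577) = +1, so 3 is a residue.
(4/577) = +1, so 4 is a residue.
(5/577) = −1, so 5 is the smallest positive non-residue mod 577.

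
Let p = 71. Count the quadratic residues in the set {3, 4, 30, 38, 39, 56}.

(3/71) = +1 → QR.
(4/71) = +1 → QR.
(30/71) = +1 → QR.
(38/71) = +1 → QR.
(39/71) = -1 → non-residue.
(56/71) = -1 → non-residue.
Total quadratic residues among the 6: 4.

4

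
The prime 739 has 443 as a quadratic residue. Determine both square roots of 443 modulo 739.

Since 739 ≡ 3 (mod 4), a square root of 443 is 443^((739+1)/4) = 443^185 mod 739.
Repeated squaring: 443^2≡414, 443^4≡687, 443^8≡487, 443^16≡689, 443^32≡283, 443^64≡277, 443^128≡612 (mod 739).
443^185 = 443^(128+32+16+8+1) ≡ 438 (mod 739).
Check: 438² = 191844 ≡ 443 (mod 739). The two roots are 301 and 438.

301, 438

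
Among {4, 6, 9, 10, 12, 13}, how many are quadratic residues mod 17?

3

(4/17) = +1 → QR.
(6/17) = -1 → non-residue.
(9/17) = +1 → QR.
(10/17) = -1 → non-residue.
(12/17) = -1 → non-residue.
(13/17) = +1 → QR.
Total quadratic residues among the 6: 3.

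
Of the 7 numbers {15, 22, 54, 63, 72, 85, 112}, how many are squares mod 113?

(15/113) = +1 → QR.
(22/113) = +1 → QR.
(54/113) = -1 → non-residue.
(63/113) = +1 → QR.
(72/113) = +1 → QR.
(85/113) = +1 → QR.
(112/113) = +1 → QR.
Total quadratic residues among the 7: 6.

6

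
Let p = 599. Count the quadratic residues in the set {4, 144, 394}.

(4/599) = +1 → QR.
(144/599) = +1 → QR.
(394/599) = -1 → non-residue.
Total quadratic residues among the 3: 2.

2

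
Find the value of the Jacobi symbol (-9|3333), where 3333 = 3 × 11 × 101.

0

First reduce: -9 ≡ 3324 (mod 3333).
Pull out 2^2: since 3333 ≡ 5 (mod 8), (2/3333) = -1, so (2/3333)^2 = +1.
Reciprocity: 831 ≡ 3 and 3333 ≡ 1 (mod 4), so (831/3333) = +(3333/831).
Reduce top mod 831: now compute (9/831).
Reciprocity: 9 ≡ 1 and 831 ≡ 3 (mod 4), so (9/831) = +(831/9).
Reduce top mod 9: now compute (3/9).
Reciprocity: 3 ≡ 3 and 9 ≡ 1 (mod 4), so (3/9) = +(9/3).
Reduce top mod 3: now compute (0/3).
Top reduces to 0: gcd > 1, so the symbol is 0.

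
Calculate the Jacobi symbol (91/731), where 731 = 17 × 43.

1

Reciprocity: 91 ≡ 3 and 731 ≡ 3 (mod 4), so (91/731) = −(731/91).
Reduce top mod 91: now compute (3/91).
Reciprocity: 3 ≡ 3 and 91 ≡ 3 (mod 4), so (3/91) = −(91/3).
Reduce top mod 3: now compute (1/3).
Reached (1/3) = 1. Collecting the sign flips along the way, the symbol is +1.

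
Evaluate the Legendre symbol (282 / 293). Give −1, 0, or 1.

Pull out 2: since 293 ≡ 5 (mod 8), (2/293) = -1.
Reciprocity: 141 ≡ 1 and 293 ≡ 1 (mod 4), so (141/293) = +(293/141).
Reduce top mod 141: now compute (11/141).
Reciprocity: 11 ≡ 3 and 141 ≡ 1 (mod 4), so (11/141) = +(141/11).
Reduce top mod 11: now compute (9/11).
Reciprocity: 9 ≡ 1 and 11 ≡ 3 (mod 4), so (9/11) = +(11/9).
Reduce top mod 9: now compute (2/9).
Pull out 2: since 9 ≡ 1 (mod 8), (2/9) = +1.
Reached (1/9) = 1. Collecting the sign flips along the way, the symbol is -1.

-1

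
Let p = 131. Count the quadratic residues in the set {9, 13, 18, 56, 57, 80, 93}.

3

(9/131) = +1 → QR.
(13/131) = +1 → QR.
(18/131) = -1 → non-residue.
(56/131) = -1 → non-residue.
(57/131) = -1 → non-residue.
(80/131) = +1 → QR.
(93/131) = -1 → non-residue.
Total quadratic residues among the 7: 3.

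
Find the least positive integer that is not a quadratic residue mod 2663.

(2/2663) = +1, so 2 is a residue.
(3/2663) = +1, so 3 is a residue.
(4/2663) = +1, so 4 is a residue.
(5/2663) = −1, so 5 is the smallest positive non-residue mod 2663.

5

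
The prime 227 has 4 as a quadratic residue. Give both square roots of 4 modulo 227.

2, 225

Since 227 ≡ 3 (mod 4), a square root of 4 is 4^((227+1)/4) = 4^57 mod 227.
Repeated squaring: 4^2≡16, 4^4≡29, 4^8≡160, 4^16≡176, 4^32≡104 (mod 227).
4^57 = 4^(32+16+8+1) ≡ 225 (mod 227).
Check: 225² = 50625 ≡ 4 (mod 227). The two roots are 2 and 225.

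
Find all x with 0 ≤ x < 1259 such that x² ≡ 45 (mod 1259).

Since 1259 ≡ 3 (mod 4), a square root of 45 is 45^((1259+1)/4) = 45^315 mod 1259.
Repeated squaring: 45^2≡766, 45^4≡62, 45^8≡67, 45^16≡712, 45^32≡826, 45^64≡1157, 45^128≡332, 45^256≡691 (mod 1259).
45^315 = 45^(256+32+16+8+2+1) ≡ 213 (mod 1259).
Check: 213² = 45369 ≡ 45 (mod 1259). The two roots are 213 and 1046.

213, 1046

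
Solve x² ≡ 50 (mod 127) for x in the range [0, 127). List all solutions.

47, 80

Since 127 ≡ 3 (mod 4), a square root of 50 is 50^((127+1)/4) = 50^32 mod 127.
Repeated squaring: 50^2≡87, 50^4≡76, 50^8≡61, 50^16≡38, 50^32≡47 (mod 127).
50^32 = 50^(32) ≡ 47 (mod 127).
Check: 47² = 2209 ≡ 50 (mod 127). The two roots are 47 and 80.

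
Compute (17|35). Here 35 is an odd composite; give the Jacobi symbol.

Reciprocity: 17 ≡ 1 and 35 ≡ 3 (mod 4), so (17/35) = +(35/17).
Reduce top mod 17: now compute (1/17).
Reached (1/17) = 1. Collecting the sign flips along the way, the symbol is +1.

1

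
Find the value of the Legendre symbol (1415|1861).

Reciprocity: 1415 ≡ 3 and 1861 ≡ 1 (mod 4), so (1415/1861) = +(1861/1415).
Reduce top mod 1415: now compute (446/1415).
Pull out 2: since 1415 ≡ 7 (mod 8), (2/1415) = +1.
Reciprocity: 223 ≡ 3 and 1415 ≡ 3 (mod 4), so (223/1415) = −(1415/223).
Reduce top mod 223: now compute (77/223).
Reciprocity: 77 ≡ 1 and 223 ≡ 3 (mod 4), so (77/223) = +(223/77).
Reduce top mod 77: now compute (69/77).
Reciprocity: 69 ≡ 1 and 77 ≡ 1 (mod 4), so (69/77) = +(77/69).
Reduce top mod 69: now compute (8/69).
Pull out 2^3: since 69 ≡ 5 (mod 8), (2/69) = -1, so (2/69)^3 = -1.
Reached (1/69) = 1. Collecting the sign flips along the way, the symbol is +1.

1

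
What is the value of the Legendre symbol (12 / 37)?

Pull out 2^2: since 37 ≡ 5 (mod 8), (2/37) = -1, so (2/37)^2 = +1.
Reciprocity: 3 ≡ 3 and 37 ≡ 1 (mod 4), so (3/37) = +(37/3).
Reduce top mod 3: now compute (1/3).
Reached (1/3) = 1. Collecting the sign flips along the way, the symbol is +1.

1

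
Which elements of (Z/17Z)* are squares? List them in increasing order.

1,2,4,8,9,13,15,16

Square k = 1,…,8 (k and 17−k give the same square):
1²=1, 2²=4, 3²=9, 4²=16, 5²≡8, 6²≡2, 7²≡15, 8²≡13 (mod 17).
So the quadratic residues mod 17 are {1, 2, 4, 8, 9, 13, 15, 16}.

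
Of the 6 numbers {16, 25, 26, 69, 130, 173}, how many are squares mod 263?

(16/263) = +1 → QR.
(25/263) = +1 → QR.
(26/263) = +1 → QR.
(69/263) = +1 → QR.
(130/263) = -1 → non-residue.
(173/263) = +1 → QR.
Total quadratic residues among the 6: 5.

5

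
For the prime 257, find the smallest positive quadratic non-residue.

(2/257) = +1, so 2 is a residue.
(3/257) = −1, so 3 is the smallest positive non-residue mod 257.

3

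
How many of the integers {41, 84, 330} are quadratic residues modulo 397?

(41/397) = -1 → non-residue.
(84/397) = -1 → non-residue.
(330/397) = +1 → QR.
Total quadratic residues among the 3: 1.

1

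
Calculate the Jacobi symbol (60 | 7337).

Pull out 2^2: since 7337 ≡ 1 (mod 8), (2/7337) = +1, so (2/7337)^2 = +1.
Reciprocity: 15 ≡ 3 and 7337 ≡ 1 (mod 4), so (15/7337) = +(7337/15).
Reduce top mod 15: now compute (2/15).
Pull out 2: since 15 ≡ 7 (mod 8), (2/15) = +1.
Reached (1/15) = 1. Collecting the sign flips along the way, the symbol is +1.

1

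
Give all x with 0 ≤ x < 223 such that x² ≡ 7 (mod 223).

26, 197

Since 223 ≡ 3 (mod 4), a square root of 7 is 7^((223+1)/4) = 7^56 mod 223.
Repeated squaring: 7^2≡49, 7^4≡171, 7^8≡28, 7^16≡115, 7^32≡68 (mod 223).
7^56 = 7^(32+16+8) ≡ 197 (mod 223).
Check: 197² = 38809 ≡ 7 (mod 223). The two roots are 26 and 197.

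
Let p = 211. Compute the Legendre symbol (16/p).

Pull out 2^4: since 211 ≡ 3 (mod 8), (2/211) = -1, so (2/211)^4 = +1.
Reached (1/211) = 1. Collecting the sign flips along the way, the symbol is +1.

1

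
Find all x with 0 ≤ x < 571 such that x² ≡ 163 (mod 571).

Since 571 ≡ 3 (mod 4), a square root of 163 is 163^((571+1)/4) = 163^143 mod 571.
Repeated squaring: 163^2≡303, 163^4≡449, 163^8≡38, 163^16≡302, 163^32≡415, 163^64≡354, 163^128≡267 (mod 571).
163^143 = 163^(128+8+4+2+1) ≡ 281 (mod 571).
Check: 281² = 78961 ≡ 163 (mod 571). The two roots are 281 and 290.

281, 290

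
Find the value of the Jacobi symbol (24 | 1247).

1

Pull out 2^3: since 1247 ≡ 7 (mod 8), (2/1247) = +1, so (2/1247)^3 = +1.
Reciprocity: 3 ≡ 3 and 1247 ≡ 3 (mod 4), so (3/1247) = −(1247/3).
Reduce top mod 3: now compute (2/3).
Pull out 2: since 3 ≡ 3 (mod 8), (2/3) = -1.
Reached (1/3) = 1. Collecting the sign flips along the way, the symbol is +1.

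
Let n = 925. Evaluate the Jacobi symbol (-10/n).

0

First reduce: -10 ≡ 915 (mod 925).
Reciprocity: 915 ≡ 3 and 925 ≡ 1 (mod 4), so (915/925) = +(925/915).
Reduce top mod 915: now compute (10/915).
Pull out 2: since 915 ≡ 3 (mod 8), (2/915) = -1.
Reciprocity: 5 ≡ 1 and 915 ≡ 3 (mod 4), so (5/915) = +(915/5).
Reduce top mod 5: now compute (0/5).
Top reduces to 0: gcd > 1, so the symbol is 0.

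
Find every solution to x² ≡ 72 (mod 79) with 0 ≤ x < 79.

Since 79 ≡ 3 (mod 4), a square root of 72 is 72^((79+1)/4) = 72^20 mod 79.
Repeated squaring: 72^2≡49, 72^4≡31, 72^8≡13, 72^16≡11 (mod 79).
72^20 = 72^(16+4) ≡ 25 (mod 79).
Check: 25² = 625 ≡ 72 (mod 79). The two roots are 25 and 54.

25, 54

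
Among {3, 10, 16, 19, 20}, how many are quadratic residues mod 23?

2

(3/23) = +1 → QR.
(10/23) = -1 → non-residue.
(16/23) = +1 → QR.
(19/23) = -1 → non-residue.
(20/23) = -1 → non-residue.
Total quadratic residues among the 5: 2.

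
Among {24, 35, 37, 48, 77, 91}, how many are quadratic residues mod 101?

3

(24/101) = +1 → QR.
(35/101) = -1 → non-residue.
(37/101) = +1 → QR.
(48/101) = -1 → non-residue.
(77/101) = +1 → QR.
(91/101) = -1 → non-residue.
Total quadratic residues among the 6: 3.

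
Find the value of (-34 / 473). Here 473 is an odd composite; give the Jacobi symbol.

-1

First reduce: -34 ≡ 439 (mod 473).
Reciprocity: 439 ≡ 3 and 473 ≡ 1 (mod 4), so (439/473) = +(473/439).
Reduce top mod 439: now compute (34/439).
Pull out 2: since 439 ≡ 7 (mod 8), (2/439) = +1.
Reciprocity: 17 ≡ 1 and 439 ≡ 3 (mod 4), so (17/439) = +(439/17).
Reduce top mod 17: now compute (14/17).
Pull out 2: since 17 ≡ 1 (mod 8), (2/17) = +1.
Reciprocity: 7 ≡ 3 and 17 ≡ 1 (mod 4), so (7/17) = +(17/7).
Reduce top mod 7: now compute (3/7).
Reciprocity: 3 ≡ 3 and 7 ≡ 3 (mod 4), so (3/7) = −(7/3).
Reduce top mod 3: now compute (1/3).
Reached (1/3) = 1. Collecting the sign flips along the way, the symbol is -1.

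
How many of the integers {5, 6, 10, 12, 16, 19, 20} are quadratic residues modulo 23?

3

(5/23) = -1 → non-residue.
(6/23) = +1 → QR.
(10/23) = -1 → non-residue.
(12/23) = +1 → QR.
(16/23) = +1 → QR.
(19/23) = -1 → non-residue.
(20/23) = -1 → non-residue.
Total quadratic residues among the 7: 3.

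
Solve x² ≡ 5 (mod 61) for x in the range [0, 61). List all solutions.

61 ≡ 1 (mod 4), so we find a root by search.
Trying successive values, 26² = 676 ≡ 5 (mod 61). The other root is 61 − 26 = 35.

26, 35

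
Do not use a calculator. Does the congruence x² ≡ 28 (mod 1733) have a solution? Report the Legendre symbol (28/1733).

Pull out 2^2: since 1733 ≡ 5 (mod 8), (2/1733) = -1, so (2/1733)^2 = +1.
Reciprocity: 7 ≡ 3 and 1733 ≡ 1 (mod 4), so (7/1733) = +(1733/7).
Reduce top mod 7: now compute (4/7).
Pull out 2^2: since 7 ≡ 7 (mod 8), (2/7) = +1, so (2/7)^2 = +1.
Reached (1/7) = 1. Collecting the sign flips along the way, the symbol is +1.

1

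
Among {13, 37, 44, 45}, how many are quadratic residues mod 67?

1

(13/67) = -1 → non-residue.
(37/67) = +1 → QR.
(44/67) = -1 → non-residue.
(45/67) = -1 → non-residue.
Total quadratic residues among the 4: 1.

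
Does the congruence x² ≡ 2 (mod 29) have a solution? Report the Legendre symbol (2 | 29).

-1

Euler's criterion: (2/29) ≡ 2^14 (mod 29).
2^2 ≡ 4 (mod 29)
2^4 ≡ 16 (mod 29)
2^8 ≡ 24 (mod 29)
2^14 = 2^(8+4+2) ≡ 28 (mod 29).
Result is 28 ≡ −1, so (2/29) = −1.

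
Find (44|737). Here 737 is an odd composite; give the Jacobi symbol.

Pull out 2^2: since 737 ≡ 1 (mod 8), (2/737) = +1, so (2/737)^2 = +1.
Reciprocity: 11 ≡ 3 and 737 ≡ 1 (mod 4), so (11/737) = +(737/11).
Reduce top mod 11: now compute (0/11).
Top reduces to 0: gcd > 1, so the symbol is 0.

0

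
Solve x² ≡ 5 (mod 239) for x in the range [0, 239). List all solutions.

31, 208

Since 239 ≡ 3 (mod 4), a square root of 5 is 5^((239+1)/4) = 5^60 mod 239.
Repeated squaring: 5^2≡25, 5^4≡147, 5^8≡99, 5^16≡2, 5^32≡4 (mod 239).
5^60 = 5^(32+16+8+4) ≡ 31 (mod 239).
Check: 31² = 961 ≡ 5 (mod 239). The two roots are 31 and 208.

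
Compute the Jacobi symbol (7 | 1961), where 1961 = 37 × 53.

Reciprocity: 7 ≡ 3 and 1961 ≡ 1 (mod 4), so (7/1961) = +(1961/7).
Reduce top mod 7: now compute (1/7).
Reached (1/7) = 1. Collecting the sign flips along the way, the symbol is +1.

1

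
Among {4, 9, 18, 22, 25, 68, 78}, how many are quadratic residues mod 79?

5

(4/79) = +1 → QR.
(9/79) = +1 → QR.
(18/79) = +1 → QR.
(22/79) = +1 → QR.
(25/79) = +1 → QR.
(68/79) = -1 → non-residue.
(78/79) = -1 → non-residue.
Total quadratic residues among the 7: 5.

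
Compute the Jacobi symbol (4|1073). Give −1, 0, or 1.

Pull out 2^2: since 1073 ≡ 1 (mod 8), (2/1073) = +1, so (2/1073)^2 = +1.
Reached (1/1073) = 1. Collecting the sign flips along the way, the symbol is +1.

1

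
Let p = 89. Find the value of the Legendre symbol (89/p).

0

First reduce: 89 ≡ 0 (mod 89).
Top reduces to 0: gcd > 1, so the symbol is 0.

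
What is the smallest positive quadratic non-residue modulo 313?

5

(2/313) = +1, so 2 is a residue.
(3/313) = +1, so 3 is a residue.
(4/313) = +1, so 4 is a residue.
(5/313) = −1, so 5 is the smallest positive non-residue mod 313.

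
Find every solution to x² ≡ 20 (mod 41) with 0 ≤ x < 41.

41 ≡ 1 (mod 4), so we find a root by search.
Trying successive values, 15² = 225 ≡ 20 (mod 41). The other root is 41 − 15 = 26.

15, 26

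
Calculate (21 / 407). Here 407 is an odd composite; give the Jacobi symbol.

Reciprocity: 21 ≡ 1 and 407 ≡ 3 (mod 4), so (21/407) = +(407/21).
Reduce top mod 21: now compute (8/21).
Pull out 2^3: since 21 ≡ 5 (mod 8), (2/21) = -1, so (2/21)^3 = -1.
Reached (1/21) = 1. Collecting the sign flips along the way, the symbol is -1.

-1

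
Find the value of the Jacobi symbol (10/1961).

1

Pull out 2: since 1961 ≡ 1 (mod 8), (2/1961) = +1.
Reciprocity: 5 ≡ 1 and 1961 ≡ 1 (mod 4), so (5/1961) = +(1961/5).
Reduce top mod 5: now compute (1/5).
Reached (1/5) = 1. Collecting the sign flips along the way, the symbol is +1.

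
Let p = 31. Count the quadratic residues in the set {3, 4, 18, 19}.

(3/31) = -1 → non-residue.
(4/31) = +1 → QR.
(18/31) = +1 → QR.
(19/31) = +1 → QR.
Total quadratic residues among the 4: 3.

3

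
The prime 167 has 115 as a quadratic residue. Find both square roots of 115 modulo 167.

68, 99

Since 167 ≡ 3 (mod 4), a square root of 115 is 115^((167+1)/4) = 115^42 mod 167.
Repeated squaring: 115^2≡32, 115^4≡22, 115^8≡150, 115^16≡122, 115^32≡21 (mod 167).
115^42 = 115^(32+8+2) ≡ 99 (mod 167).
Check: 99² = 9801 ≡ 115 (mod 167). The two roots are 68 and 99.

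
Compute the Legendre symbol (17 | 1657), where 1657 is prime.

1

Reciprocity: 17 ≡ 1 and 1657 ≡ 1 (mod 4), so (17/1657) = +(1657/17).
Reduce top mod 17: now compute (8/17).
Pull out 2^3: since 17 ≡ 1 (mod 8), (2/17) = +1, so (2/17)^3 = +1.
Reached (1/17) = 1. Collecting the sign flips along the way, the symbol is +1.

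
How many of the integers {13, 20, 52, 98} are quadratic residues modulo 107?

2

(13/107) = +1 → QR.
(20/107) = -1 → non-residue.
(52/107) = +1 → QR.
(98/107) = -1 → non-residue.
Total quadratic residues among the 4: 2.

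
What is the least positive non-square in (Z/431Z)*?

7

(2/431) = +1, so 2 is a residue.
(3/431) = +1, so 3 is a residue.
(4/431) = +1, so 4 is a residue.
(5/431) = +1, so 5 is a residue.
(6/431) = +1, so 6 is a residue.
(7/431) = −1, so 7 is the smallest positive non-residue mod 431.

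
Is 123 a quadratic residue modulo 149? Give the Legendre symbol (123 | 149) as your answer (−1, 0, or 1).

1

Reciprocity: 123 ≡ 3 and 149 ≡ 1 (mod 4), so (123/149) = +(149/123).
Reduce top mod 123: now compute (26/123).
Pull out 2: since 123 ≡ 3 (mod 8), (2/123) = -1.
Reciprocity: 13 ≡ 1 and 123 ≡ 3 (mod 4), so (13/123) = +(123/13).
Reduce top mod 13: now compute (6/13).
Pull out 2: since 13 ≡ 5 (mod 8), (2/13) = -1.
Reciprocity: 3 ≡ 3 and 13 ≡ 1 (mod 4), so (3/13) = +(13/3).
Reduce top mod 3: now compute (1/3).
Reached (1/3) = 1. Collecting the sign flips along the way, the symbol is +1.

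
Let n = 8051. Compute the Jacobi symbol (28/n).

-1

Pull out 2^2: since 8051 ≡ 3 (mod 8), (2/8051) = -1, so (2/8051)^2 = +1.
Reciprocity: 7 ≡ 3 and 8051 ≡ 3 (mod 4), so (7/8051) = −(8051/7).
Reduce top mod 7: now compute (1/7).
Reached (1/7) = 1. Collecting the sign flips along the way, the symbol is -1.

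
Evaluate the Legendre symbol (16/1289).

1

Pull out 2^4: since 1289 ≡ 1 (mod 8), (2/1289) = +1, so (2/1289)^4 = +1.
Reached (1/1289) = 1. Collecting the sign flips along the way, the symbol is +1.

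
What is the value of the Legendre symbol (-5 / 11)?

-1

First reduce: -5 ≡ 6 (mod 11).
Pull out 2: since 11 ≡ 3 (mod 8), (2/11) = -1.
Reciprocity: 3 ≡ 3 and 11 ≡ 3 (mod 4), so (3/11) = −(11/3).
Reduce top mod 3: now compute (2/3).
Pull out 2: since 3 ≡ 3 (mod 8), (2/3) = -1.
Reached (1/3) = 1. Collecting the sign flips along the way, the symbol is -1.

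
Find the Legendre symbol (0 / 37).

0

Top reduces to 0: gcd > 1, so the symbol is 0.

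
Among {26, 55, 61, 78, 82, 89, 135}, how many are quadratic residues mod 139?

3

(26/139) = -1 → non-residue.
(55/139) = +1 → QR.
(61/139) = -1 → non-residue.
(78/139) = +1 → QR.
(82/139) = -1 → non-residue.
(89/139) = +1 → QR.
(135/139) = -1 → non-residue.
Total quadratic residues among the 7: 3.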